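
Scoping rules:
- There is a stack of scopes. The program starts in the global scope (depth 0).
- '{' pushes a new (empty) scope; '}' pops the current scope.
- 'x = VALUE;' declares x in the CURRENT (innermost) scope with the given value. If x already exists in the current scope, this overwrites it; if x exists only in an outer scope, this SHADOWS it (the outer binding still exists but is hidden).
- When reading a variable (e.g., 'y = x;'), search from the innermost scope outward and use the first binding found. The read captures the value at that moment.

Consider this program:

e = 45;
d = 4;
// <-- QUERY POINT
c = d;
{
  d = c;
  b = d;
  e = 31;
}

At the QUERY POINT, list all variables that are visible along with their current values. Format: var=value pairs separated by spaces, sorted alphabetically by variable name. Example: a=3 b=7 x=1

Answer: d=4 e=45

Derivation:
Step 1: declare e=45 at depth 0
Step 2: declare d=4 at depth 0
Visible at query point: d=4 e=45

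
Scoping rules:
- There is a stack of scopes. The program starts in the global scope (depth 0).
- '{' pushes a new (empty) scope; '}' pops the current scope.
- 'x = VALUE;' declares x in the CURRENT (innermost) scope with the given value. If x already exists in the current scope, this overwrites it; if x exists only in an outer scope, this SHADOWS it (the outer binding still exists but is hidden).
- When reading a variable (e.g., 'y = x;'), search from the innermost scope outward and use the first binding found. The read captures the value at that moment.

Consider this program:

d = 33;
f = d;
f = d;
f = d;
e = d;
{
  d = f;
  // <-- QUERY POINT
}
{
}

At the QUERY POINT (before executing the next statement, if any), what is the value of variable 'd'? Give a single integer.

Answer: 33

Derivation:
Step 1: declare d=33 at depth 0
Step 2: declare f=(read d)=33 at depth 0
Step 3: declare f=(read d)=33 at depth 0
Step 4: declare f=(read d)=33 at depth 0
Step 5: declare e=(read d)=33 at depth 0
Step 6: enter scope (depth=1)
Step 7: declare d=(read f)=33 at depth 1
Visible at query point: d=33 e=33 f=33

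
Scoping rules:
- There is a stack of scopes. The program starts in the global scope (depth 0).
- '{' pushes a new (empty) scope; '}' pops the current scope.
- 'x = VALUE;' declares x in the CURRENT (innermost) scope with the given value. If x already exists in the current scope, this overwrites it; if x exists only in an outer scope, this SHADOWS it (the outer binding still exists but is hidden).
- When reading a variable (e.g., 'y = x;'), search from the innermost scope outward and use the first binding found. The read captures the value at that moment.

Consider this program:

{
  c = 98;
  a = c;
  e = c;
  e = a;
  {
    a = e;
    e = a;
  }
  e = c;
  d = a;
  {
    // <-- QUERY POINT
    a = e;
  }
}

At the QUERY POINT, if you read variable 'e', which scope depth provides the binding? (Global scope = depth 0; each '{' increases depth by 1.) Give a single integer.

Step 1: enter scope (depth=1)
Step 2: declare c=98 at depth 1
Step 3: declare a=(read c)=98 at depth 1
Step 4: declare e=(read c)=98 at depth 1
Step 5: declare e=(read a)=98 at depth 1
Step 6: enter scope (depth=2)
Step 7: declare a=(read e)=98 at depth 2
Step 8: declare e=(read a)=98 at depth 2
Step 9: exit scope (depth=1)
Step 10: declare e=(read c)=98 at depth 1
Step 11: declare d=(read a)=98 at depth 1
Step 12: enter scope (depth=2)
Visible at query point: a=98 c=98 d=98 e=98

Answer: 1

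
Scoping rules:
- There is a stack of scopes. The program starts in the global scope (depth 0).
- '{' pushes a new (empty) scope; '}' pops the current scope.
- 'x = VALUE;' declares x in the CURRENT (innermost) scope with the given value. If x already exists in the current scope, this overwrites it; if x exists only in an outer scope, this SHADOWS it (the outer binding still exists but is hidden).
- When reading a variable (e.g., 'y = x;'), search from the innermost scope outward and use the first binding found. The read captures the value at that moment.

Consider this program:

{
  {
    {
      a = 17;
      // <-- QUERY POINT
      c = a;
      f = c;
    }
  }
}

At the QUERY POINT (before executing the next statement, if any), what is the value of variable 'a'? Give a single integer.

Answer: 17

Derivation:
Step 1: enter scope (depth=1)
Step 2: enter scope (depth=2)
Step 3: enter scope (depth=3)
Step 4: declare a=17 at depth 3
Visible at query point: a=17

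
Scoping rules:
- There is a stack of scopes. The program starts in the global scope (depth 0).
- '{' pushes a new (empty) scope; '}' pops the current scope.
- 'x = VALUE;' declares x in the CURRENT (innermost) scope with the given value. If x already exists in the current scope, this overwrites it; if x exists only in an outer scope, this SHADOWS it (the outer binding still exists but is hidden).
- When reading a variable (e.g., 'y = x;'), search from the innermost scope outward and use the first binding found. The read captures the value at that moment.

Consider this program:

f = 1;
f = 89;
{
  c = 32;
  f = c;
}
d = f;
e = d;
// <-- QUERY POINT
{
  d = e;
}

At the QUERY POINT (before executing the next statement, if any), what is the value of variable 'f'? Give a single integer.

Answer: 89

Derivation:
Step 1: declare f=1 at depth 0
Step 2: declare f=89 at depth 0
Step 3: enter scope (depth=1)
Step 4: declare c=32 at depth 1
Step 5: declare f=(read c)=32 at depth 1
Step 6: exit scope (depth=0)
Step 7: declare d=(read f)=89 at depth 0
Step 8: declare e=(read d)=89 at depth 0
Visible at query point: d=89 e=89 f=89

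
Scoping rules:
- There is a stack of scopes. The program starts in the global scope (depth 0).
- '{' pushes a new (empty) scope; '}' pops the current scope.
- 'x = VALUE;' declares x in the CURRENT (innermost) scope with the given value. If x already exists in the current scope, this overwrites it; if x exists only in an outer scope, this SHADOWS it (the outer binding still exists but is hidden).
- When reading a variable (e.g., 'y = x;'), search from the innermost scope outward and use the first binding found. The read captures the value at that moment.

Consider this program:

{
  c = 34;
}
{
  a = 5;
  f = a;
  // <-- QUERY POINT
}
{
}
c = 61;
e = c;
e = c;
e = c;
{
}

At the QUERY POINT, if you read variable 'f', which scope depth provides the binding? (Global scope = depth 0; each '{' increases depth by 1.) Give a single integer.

Answer: 1

Derivation:
Step 1: enter scope (depth=1)
Step 2: declare c=34 at depth 1
Step 3: exit scope (depth=0)
Step 4: enter scope (depth=1)
Step 5: declare a=5 at depth 1
Step 6: declare f=(read a)=5 at depth 1
Visible at query point: a=5 f=5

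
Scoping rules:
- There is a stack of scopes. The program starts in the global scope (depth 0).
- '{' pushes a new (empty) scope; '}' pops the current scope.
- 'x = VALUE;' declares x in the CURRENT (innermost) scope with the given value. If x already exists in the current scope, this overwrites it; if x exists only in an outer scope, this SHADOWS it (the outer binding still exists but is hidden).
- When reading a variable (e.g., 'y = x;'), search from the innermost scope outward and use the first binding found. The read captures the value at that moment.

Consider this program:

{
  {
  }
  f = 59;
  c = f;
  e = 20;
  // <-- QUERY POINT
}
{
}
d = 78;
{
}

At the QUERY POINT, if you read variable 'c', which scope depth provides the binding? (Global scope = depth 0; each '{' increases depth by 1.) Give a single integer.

Answer: 1

Derivation:
Step 1: enter scope (depth=1)
Step 2: enter scope (depth=2)
Step 3: exit scope (depth=1)
Step 4: declare f=59 at depth 1
Step 5: declare c=(read f)=59 at depth 1
Step 6: declare e=20 at depth 1
Visible at query point: c=59 e=20 f=59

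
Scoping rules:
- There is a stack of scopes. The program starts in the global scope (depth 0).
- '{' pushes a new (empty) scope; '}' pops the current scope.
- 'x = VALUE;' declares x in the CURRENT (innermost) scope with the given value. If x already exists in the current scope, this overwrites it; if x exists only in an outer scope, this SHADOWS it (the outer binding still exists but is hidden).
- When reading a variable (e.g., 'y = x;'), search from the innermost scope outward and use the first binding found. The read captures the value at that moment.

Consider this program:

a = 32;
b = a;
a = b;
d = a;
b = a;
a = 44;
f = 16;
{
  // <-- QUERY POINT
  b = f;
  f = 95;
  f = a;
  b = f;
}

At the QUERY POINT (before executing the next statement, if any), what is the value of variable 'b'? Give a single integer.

Answer: 32

Derivation:
Step 1: declare a=32 at depth 0
Step 2: declare b=(read a)=32 at depth 0
Step 3: declare a=(read b)=32 at depth 0
Step 4: declare d=(read a)=32 at depth 0
Step 5: declare b=(read a)=32 at depth 0
Step 6: declare a=44 at depth 0
Step 7: declare f=16 at depth 0
Step 8: enter scope (depth=1)
Visible at query point: a=44 b=32 d=32 f=16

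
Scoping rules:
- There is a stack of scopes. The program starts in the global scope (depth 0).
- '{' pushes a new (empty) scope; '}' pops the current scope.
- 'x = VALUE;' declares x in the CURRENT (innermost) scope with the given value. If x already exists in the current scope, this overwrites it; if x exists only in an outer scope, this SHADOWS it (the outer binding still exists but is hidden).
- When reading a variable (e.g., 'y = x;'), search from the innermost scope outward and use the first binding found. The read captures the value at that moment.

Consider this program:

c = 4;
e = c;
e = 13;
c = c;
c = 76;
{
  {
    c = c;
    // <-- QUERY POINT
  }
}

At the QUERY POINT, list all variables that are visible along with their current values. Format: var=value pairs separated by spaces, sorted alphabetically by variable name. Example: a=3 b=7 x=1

Answer: c=76 e=13

Derivation:
Step 1: declare c=4 at depth 0
Step 2: declare e=(read c)=4 at depth 0
Step 3: declare e=13 at depth 0
Step 4: declare c=(read c)=4 at depth 0
Step 5: declare c=76 at depth 0
Step 6: enter scope (depth=1)
Step 7: enter scope (depth=2)
Step 8: declare c=(read c)=76 at depth 2
Visible at query point: c=76 e=13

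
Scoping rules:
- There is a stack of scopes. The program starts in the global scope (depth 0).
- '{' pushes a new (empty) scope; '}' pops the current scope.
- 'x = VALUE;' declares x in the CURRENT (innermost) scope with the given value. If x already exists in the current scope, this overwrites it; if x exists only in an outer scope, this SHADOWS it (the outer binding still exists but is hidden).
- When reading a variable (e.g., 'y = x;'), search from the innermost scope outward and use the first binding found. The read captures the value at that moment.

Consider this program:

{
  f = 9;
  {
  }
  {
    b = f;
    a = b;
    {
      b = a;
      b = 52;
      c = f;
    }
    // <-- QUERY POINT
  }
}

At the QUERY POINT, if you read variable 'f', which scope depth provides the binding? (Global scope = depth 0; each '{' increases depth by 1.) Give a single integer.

Step 1: enter scope (depth=1)
Step 2: declare f=9 at depth 1
Step 3: enter scope (depth=2)
Step 4: exit scope (depth=1)
Step 5: enter scope (depth=2)
Step 6: declare b=(read f)=9 at depth 2
Step 7: declare a=(read b)=9 at depth 2
Step 8: enter scope (depth=3)
Step 9: declare b=(read a)=9 at depth 3
Step 10: declare b=52 at depth 3
Step 11: declare c=(read f)=9 at depth 3
Step 12: exit scope (depth=2)
Visible at query point: a=9 b=9 f=9

Answer: 1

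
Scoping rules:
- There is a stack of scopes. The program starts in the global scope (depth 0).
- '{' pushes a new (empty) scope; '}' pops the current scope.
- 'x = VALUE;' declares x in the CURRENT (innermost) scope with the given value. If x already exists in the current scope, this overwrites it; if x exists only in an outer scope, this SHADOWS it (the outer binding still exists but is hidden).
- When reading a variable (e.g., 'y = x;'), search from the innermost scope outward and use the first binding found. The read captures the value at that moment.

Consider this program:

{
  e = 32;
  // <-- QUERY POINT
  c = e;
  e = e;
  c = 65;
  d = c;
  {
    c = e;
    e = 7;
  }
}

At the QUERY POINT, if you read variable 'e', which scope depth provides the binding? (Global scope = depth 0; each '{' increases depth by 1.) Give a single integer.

Answer: 1

Derivation:
Step 1: enter scope (depth=1)
Step 2: declare e=32 at depth 1
Visible at query point: e=32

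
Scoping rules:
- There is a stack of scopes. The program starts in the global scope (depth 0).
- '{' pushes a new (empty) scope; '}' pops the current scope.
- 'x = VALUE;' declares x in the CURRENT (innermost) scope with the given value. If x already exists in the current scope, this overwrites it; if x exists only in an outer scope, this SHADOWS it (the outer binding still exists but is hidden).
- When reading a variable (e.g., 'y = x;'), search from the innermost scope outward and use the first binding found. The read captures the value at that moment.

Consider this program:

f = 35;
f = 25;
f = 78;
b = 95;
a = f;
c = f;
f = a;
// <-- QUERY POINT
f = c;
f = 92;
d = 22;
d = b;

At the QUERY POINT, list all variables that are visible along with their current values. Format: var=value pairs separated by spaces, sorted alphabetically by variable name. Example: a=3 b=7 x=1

Answer: a=78 b=95 c=78 f=78

Derivation:
Step 1: declare f=35 at depth 0
Step 2: declare f=25 at depth 0
Step 3: declare f=78 at depth 0
Step 4: declare b=95 at depth 0
Step 5: declare a=(read f)=78 at depth 0
Step 6: declare c=(read f)=78 at depth 0
Step 7: declare f=(read a)=78 at depth 0
Visible at query point: a=78 b=95 c=78 f=78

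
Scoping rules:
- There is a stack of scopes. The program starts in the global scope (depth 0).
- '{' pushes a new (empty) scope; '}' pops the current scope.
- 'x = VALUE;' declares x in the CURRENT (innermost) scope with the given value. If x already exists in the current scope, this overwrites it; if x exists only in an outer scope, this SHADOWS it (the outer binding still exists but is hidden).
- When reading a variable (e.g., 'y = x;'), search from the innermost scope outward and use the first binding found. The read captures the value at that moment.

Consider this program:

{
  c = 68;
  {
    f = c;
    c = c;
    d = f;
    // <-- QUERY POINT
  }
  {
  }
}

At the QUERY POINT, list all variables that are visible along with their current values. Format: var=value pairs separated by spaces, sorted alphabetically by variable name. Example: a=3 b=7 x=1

Answer: c=68 d=68 f=68

Derivation:
Step 1: enter scope (depth=1)
Step 2: declare c=68 at depth 1
Step 3: enter scope (depth=2)
Step 4: declare f=(read c)=68 at depth 2
Step 5: declare c=(read c)=68 at depth 2
Step 6: declare d=(read f)=68 at depth 2
Visible at query point: c=68 d=68 f=68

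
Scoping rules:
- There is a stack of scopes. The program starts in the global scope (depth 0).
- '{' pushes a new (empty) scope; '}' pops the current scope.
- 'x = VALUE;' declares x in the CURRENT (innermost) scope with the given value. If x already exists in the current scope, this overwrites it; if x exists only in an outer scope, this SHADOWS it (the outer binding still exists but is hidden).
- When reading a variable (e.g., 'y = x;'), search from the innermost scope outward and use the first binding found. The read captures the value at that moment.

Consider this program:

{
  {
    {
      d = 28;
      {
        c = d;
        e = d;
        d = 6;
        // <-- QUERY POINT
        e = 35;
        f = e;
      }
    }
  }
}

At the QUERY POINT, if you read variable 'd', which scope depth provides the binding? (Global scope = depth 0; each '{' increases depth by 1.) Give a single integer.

Answer: 4

Derivation:
Step 1: enter scope (depth=1)
Step 2: enter scope (depth=2)
Step 3: enter scope (depth=3)
Step 4: declare d=28 at depth 3
Step 5: enter scope (depth=4)
Step 6: declare c=(read d)=28 at depth 4
Step 7: declare e=(read d)=28 at depth 4
Step 8: declare d=6 at depth 4
Visible at query point: c=28 d=6 e=28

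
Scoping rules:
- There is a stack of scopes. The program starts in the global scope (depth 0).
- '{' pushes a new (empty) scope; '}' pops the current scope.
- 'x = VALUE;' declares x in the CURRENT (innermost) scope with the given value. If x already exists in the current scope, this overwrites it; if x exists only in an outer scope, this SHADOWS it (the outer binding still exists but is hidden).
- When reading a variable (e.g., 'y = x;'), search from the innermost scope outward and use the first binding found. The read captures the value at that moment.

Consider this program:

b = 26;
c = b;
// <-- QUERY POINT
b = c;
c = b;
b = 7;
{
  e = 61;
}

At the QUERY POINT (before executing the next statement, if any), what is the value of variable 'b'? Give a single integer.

Answer: 26

Derivation:
Step 1: declare b=26 at depth 0
Step 2: declare c=(read b)=26 at depth 0
Visible at query point: b=26 c=26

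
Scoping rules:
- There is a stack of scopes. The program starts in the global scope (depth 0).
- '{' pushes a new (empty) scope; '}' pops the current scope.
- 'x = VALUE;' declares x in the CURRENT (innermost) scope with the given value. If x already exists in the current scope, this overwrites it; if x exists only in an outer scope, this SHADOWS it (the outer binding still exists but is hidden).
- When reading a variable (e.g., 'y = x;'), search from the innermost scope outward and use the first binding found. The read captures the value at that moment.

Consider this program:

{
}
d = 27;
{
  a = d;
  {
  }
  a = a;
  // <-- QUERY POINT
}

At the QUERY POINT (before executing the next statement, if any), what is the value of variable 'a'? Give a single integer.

Step 1: enter scope (depth=1)
Step 2: exit scope (depth=0)
Step 3: declare d=27 at depth 0
Step 4: enter scope (depth=1)
Step 5: declare a=(read d)=27 at depth 1
Step 6: enter scope (depth=2)
Step 7: exit scope (depth=1)
Step 8: declare a=(read a)=27 at depth 1
Visible at query point: a=27 d=27

Answer: 27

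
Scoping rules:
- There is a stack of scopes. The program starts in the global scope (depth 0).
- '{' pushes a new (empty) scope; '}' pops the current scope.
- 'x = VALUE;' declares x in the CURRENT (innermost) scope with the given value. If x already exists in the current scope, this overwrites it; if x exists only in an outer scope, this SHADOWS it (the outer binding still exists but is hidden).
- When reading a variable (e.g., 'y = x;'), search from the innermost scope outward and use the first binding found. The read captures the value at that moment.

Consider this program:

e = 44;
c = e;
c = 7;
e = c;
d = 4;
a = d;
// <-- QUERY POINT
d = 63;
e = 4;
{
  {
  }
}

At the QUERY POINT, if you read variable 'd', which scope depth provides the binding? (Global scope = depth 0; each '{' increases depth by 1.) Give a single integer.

Answer: 0

Derivation:
Step 1: declare e=44 at depth 0
Step 2: declare c=(read e)=44 at depth 0
Step 3: declare c=7 at depth 0
Step 4: declare e=(read c)=7 at depth 0
Step 5: declare d=4 at depth 0
Step 6: declare a=(read d)=4 at depth 0
Visible at query point: a=4 c=7 d=4 e=7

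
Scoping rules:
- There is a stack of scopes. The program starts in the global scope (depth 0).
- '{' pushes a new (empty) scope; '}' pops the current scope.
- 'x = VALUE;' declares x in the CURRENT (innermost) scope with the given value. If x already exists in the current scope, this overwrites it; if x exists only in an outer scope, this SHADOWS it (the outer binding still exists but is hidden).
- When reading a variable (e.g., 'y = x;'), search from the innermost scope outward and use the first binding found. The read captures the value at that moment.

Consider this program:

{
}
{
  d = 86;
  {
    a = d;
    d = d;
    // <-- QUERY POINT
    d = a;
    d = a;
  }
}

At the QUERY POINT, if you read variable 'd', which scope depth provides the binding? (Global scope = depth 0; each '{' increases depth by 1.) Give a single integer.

Answer: 2

Derivation:
Step 1: enter scope (depth=1)
Step 2: exit scope (depth=0)
Step 3: enter scope (depth=1)
Step 4: declare d=86 at depth 1
Step 5: enter scope (depth=2)
Step 6: declare a=(read d)=86 at depth 2
Step 7: declare d=(read d)=86 at depth 2
Visible at query point: a=86 d=86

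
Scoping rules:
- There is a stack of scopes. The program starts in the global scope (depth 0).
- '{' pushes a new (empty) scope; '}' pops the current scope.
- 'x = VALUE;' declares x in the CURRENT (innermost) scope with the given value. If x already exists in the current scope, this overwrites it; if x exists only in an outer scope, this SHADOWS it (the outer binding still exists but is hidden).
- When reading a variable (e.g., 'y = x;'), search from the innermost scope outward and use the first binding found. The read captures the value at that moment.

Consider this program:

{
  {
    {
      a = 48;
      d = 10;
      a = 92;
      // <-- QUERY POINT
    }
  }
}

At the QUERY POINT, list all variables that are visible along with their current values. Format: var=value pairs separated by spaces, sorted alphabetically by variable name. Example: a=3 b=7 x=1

Step 1: enter scope (depth=1)
Step 2: enter scope (depth=2)
Step 3: enter scope (depth=3)
Step 4: declare a=48 at depth 3
Step 5: declare d=10 at depth 3
Step 6: declare a=92 at depth 3
Visible at query point: a=92 d=10

Answer: a=92 d=10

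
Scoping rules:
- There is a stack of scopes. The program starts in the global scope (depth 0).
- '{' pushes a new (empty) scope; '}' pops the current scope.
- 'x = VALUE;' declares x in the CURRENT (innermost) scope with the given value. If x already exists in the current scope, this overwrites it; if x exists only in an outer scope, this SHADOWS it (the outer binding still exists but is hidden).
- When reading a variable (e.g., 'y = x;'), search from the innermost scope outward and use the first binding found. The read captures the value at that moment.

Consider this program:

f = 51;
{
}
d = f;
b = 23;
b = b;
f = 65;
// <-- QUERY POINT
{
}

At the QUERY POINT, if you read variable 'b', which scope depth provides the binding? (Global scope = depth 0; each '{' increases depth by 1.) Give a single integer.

Answer: 0

Derivation:
Step 1: declare f=51 at depth 0
Step 2: enter scope (depth=1)
Step 3: exit scope (depth=0)
Step 4: declare d=(read f)=51 at depth 0
Step 5: declare b=23 at depth 0
Step 6: declare b=(read b)=23 at depth 0
Step 7: declare f=65 at depth 0
Visible at query point: b=23 d=51 f=65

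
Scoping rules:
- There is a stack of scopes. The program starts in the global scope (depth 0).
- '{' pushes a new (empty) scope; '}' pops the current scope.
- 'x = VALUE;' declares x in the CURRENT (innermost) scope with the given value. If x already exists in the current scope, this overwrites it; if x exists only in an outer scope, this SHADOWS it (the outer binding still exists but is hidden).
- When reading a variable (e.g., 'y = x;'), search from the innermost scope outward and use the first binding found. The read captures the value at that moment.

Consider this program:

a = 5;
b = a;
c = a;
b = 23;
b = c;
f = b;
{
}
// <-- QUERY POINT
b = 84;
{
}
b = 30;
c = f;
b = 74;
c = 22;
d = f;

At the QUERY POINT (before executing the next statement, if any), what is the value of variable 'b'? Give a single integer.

Answer: 5

Derivation:
Step 1: declare a=5 at depth 0
Step 2: declare b=(read a)=5 at depth 0
Step 3: declare c=(read a)=5 at depth 0
Step 4: declare b=23 at depth 0
Step 5: declare b=(read c)=5 at depth 0
Step 6: declare f=(read b)=5 at depth 0
Step 7: enter scope (depth=1)
Step 8: exit scope (depth=0)
Visible at query point: a=5 b=5 c=5 f=5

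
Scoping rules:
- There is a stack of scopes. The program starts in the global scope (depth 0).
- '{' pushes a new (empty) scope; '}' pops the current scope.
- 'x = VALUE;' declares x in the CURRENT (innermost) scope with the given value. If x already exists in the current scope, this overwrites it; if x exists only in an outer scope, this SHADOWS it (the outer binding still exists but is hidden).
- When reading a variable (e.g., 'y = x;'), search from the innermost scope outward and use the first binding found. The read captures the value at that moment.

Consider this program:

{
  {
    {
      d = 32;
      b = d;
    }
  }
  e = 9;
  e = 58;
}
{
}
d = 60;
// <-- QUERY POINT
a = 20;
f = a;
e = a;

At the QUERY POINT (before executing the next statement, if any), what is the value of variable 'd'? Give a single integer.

Answer: 60

Derivation:
Step 1: enter scope (depth=1)
Step 2: enter scope (depth=2)
Step 3: enter scope (depth=3)
Step 4: declare d=32 at depth 3
Step 5: declare b=(read d)=32 at depth 3
Step 6: exit scope (depth=2)
Step 7: exit scope (depth=1)
Step 8: declare e=9 at depth 1
Step 9: declare e=58 at depth 1
Step 10: exit scope (depth=0)
Step 11: enter scope (depth=1)
Step 12: exit scope (depth=0)
Step 13: declare d=60 at depth 0
Visible at query point: d=60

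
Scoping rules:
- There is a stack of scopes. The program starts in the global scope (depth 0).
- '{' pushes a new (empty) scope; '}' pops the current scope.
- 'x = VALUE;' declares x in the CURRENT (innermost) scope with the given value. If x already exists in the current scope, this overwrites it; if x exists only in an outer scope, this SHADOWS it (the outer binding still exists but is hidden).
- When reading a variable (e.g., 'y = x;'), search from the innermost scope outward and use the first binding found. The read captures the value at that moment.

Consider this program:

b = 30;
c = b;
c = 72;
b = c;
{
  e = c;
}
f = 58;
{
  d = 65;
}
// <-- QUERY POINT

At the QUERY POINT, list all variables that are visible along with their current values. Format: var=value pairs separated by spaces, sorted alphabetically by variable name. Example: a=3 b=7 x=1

Answer: b=72 c=72 f=58

Derivation:
Step 1: declare b=30 at depth 0
Step 2: declare c=(read b)=30 at depth 0
Step 3: declare c=72 at depth 0
Step 4: declare b=(read c)=72 at depth 0
Step 5: enter scope (depth=1)
Step 6: declare e=(read c)=72 at depth 1
Step 7: exit scope (depth=0)
Step 8: declare f=58 at depth 0
Step 9: enter scope (depth=1)
Step 10: declare d=65 at depth 1
Step 11: exit scope (depth=0)
Visible at query point: b=72 c=72 f=58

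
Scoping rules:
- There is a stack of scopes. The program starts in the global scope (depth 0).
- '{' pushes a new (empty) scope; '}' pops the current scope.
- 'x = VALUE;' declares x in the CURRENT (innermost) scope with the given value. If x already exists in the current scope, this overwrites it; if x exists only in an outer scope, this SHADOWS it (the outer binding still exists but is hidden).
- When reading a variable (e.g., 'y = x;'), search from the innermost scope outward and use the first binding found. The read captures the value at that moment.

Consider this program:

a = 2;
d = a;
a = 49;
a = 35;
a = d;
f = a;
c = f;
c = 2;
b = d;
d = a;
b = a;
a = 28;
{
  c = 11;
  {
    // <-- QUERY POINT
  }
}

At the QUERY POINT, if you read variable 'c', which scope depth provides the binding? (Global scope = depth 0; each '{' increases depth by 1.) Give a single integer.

Step 1: declare a=2 at depth 0
Step 2: declare d=(read a)=2 at depth 0
Step 3: declare a=49 at depth 0
Step 4: declare a=35 at depth 0
Step 5: declare a=(read d)=2 at depth 0
Step 6: declare f=(read a)=2 at depth 0
Step 7: declare c=(read f)=2 at depth 0
Step 8: declare c=2 at depth 0
Step 9: declare b=(read d)=2 at depth 0
Step 10: declare d=(read a)=2 at depth 0
Step 11: declare b=(read a)=2 at depth 0
Step 12: declare a=28 at depth 0
Step 13: enter scope (depth=1)
Step 14: declare c=11 at depth 1
Step 15: enter scope (depth=2)
Visible at query point: a=28 b=2 c=11 d=2 f=2

Answer: 1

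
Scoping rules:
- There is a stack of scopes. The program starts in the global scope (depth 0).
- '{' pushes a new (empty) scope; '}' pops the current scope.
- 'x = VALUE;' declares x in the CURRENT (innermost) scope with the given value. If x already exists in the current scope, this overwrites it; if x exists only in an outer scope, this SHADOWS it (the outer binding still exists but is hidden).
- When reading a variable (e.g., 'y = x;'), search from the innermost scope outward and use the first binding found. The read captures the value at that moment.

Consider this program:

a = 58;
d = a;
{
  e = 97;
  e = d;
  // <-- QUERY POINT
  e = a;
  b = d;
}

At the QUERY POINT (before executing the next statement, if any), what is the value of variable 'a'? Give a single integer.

Step 1: declare a=58 at depth 0
Step 2: declare d=(read a)=58 at depth 0
Step 3: enter scope (depth=1)
Step 4: declare e=97 at depth 1
Step 5: declare e=(read d)=58 at depth 1
Visible at query point: a=58 d=58 e=58

Answer: 58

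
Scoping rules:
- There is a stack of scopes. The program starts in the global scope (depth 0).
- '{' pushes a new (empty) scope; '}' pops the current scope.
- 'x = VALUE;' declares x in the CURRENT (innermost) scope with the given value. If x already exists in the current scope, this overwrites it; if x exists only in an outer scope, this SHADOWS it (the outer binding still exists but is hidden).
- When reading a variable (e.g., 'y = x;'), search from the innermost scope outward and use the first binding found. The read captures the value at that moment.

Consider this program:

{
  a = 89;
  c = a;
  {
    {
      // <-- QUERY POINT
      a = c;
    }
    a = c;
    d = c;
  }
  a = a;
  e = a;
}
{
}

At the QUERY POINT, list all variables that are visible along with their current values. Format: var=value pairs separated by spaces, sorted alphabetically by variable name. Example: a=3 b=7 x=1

Step 1: enter scope (depth=1)
Step 2: declare a=89 at depth 1
Step 3: declare c=(read a)=89 at depth 1
Step 4: enter scope (depth=2)
Step 5: enter scope (depth=3)
Visible at query point: a=89 c=89

Answer: a=89 c=89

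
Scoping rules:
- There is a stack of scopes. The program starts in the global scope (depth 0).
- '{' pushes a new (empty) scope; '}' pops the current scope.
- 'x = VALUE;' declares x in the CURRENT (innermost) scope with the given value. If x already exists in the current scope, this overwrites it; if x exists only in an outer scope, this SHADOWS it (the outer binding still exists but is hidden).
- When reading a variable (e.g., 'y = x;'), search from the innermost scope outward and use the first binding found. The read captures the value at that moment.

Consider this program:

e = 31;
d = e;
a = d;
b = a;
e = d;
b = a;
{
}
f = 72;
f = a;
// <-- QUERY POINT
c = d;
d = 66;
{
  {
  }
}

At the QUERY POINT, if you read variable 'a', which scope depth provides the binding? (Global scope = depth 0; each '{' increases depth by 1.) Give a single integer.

Answer: 0

Derivation:
Step 1: declare e=31 at depth 0
Step 2: declare d=(read e)=31 at depth 0
Step 3: declare a=(read d)=31 at depth 0
Step 4: declare b=(read a)=31 at depth 0
Step 5: declare e=(read d)=31 at depth 0
Step 6: declare b=(read a)=31 at depth 0
Step 7: enter scope (depth=1)
Step 8: exit scope (depth=0)
Step 9: declare f=72 at depth 0
Step 10: declare f=(read a)=31 at depth 0
Visible at query point: a=31 b=31 d=31 e=31 f=31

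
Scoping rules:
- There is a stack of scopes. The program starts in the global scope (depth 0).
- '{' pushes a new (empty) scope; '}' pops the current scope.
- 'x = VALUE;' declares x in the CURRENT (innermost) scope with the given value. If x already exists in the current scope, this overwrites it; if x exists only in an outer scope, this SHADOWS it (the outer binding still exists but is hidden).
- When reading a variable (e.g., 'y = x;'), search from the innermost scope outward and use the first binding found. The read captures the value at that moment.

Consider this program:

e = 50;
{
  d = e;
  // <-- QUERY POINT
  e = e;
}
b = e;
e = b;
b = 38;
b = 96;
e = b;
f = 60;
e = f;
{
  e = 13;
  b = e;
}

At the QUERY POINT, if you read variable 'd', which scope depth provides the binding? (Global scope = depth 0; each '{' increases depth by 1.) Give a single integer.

Answer: 1

Derivation:
Step 1: declare e=50 at depth 0
Step 2: enter scope (depth=1)
Step 3: declare d=(read e)=50 at depth 1
Visible at query point: d=50 e=50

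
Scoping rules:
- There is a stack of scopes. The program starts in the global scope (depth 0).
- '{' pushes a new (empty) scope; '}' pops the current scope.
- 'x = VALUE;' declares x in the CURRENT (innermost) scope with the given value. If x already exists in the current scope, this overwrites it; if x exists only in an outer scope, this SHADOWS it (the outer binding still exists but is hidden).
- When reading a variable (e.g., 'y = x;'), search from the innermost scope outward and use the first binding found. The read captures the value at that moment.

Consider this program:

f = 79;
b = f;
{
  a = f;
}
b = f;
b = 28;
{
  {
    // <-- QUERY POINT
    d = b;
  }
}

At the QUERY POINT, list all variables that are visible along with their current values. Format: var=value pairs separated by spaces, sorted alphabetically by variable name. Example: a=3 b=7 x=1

Step 1: declare f=79 at depth 0
Step 2: declare b=(read f)=79 at depth 0
Step 3: enter scope (depth=1)
Step 4: declare a=(read f)=79 at depth 1
Step 5: exit scope (depth=0)
Step 6: declare b=(read f)=79 at depth 0
Step 7: declare b=28 at depth 0
Step 8: enter scope (depth=1)
Step 9: enter scope (depth=2)
Visible at query point: b=28 f=79

Answer: b=28 f=79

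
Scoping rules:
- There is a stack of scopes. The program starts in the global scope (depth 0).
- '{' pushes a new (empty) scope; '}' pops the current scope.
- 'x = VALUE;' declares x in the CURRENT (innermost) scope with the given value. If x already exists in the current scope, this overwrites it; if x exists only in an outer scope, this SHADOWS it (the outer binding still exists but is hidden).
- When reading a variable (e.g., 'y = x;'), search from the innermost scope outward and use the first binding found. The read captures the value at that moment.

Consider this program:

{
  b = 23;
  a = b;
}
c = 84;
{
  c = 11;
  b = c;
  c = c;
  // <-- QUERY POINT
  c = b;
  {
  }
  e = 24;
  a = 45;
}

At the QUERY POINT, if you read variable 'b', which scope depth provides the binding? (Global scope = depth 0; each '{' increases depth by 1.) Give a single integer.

Step 1: enter scope (depth=1)
Step 2: declare b=23 at depth 1
Step 3: declare a=(read b)=23 at depth 1
Step 4: exit scope (depth=0)
Step 5: declare c=84 at depth 0
Step 6: enter scope (depth=1)
Step 7: declare c=11 at depth 1
Step 8: declare b=(read c)=11 at depth 1
Step 9: declare c=(read c)=11 at depth 1
Visible at query point: b=11 c=11

Answer: 1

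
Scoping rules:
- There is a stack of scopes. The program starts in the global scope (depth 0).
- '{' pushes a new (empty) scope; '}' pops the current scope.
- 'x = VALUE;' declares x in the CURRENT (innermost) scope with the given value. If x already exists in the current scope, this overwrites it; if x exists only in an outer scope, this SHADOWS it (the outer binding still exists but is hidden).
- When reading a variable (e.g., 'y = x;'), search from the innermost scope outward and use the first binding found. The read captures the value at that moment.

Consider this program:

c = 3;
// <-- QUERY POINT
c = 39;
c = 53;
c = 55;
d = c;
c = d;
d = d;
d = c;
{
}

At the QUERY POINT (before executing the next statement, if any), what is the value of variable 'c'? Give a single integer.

Step 1: declare c=3 at depth 0
Visible at query point: c=3

Answer: 3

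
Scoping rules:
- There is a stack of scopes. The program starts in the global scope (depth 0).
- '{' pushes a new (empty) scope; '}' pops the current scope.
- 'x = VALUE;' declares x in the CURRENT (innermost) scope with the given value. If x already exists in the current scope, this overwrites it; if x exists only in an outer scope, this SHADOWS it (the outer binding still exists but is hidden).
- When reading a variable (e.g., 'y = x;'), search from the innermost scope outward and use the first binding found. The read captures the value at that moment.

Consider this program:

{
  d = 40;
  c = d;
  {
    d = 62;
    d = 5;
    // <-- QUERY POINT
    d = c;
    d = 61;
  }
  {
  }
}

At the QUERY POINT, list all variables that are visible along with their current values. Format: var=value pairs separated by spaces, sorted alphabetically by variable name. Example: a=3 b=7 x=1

Answer: c=40 d=5

Derivation:
Step 1: enter scope (depth=1)
Step 2: declare d=40 at depth 1
Step 3: declare c=(read d)=40 at depth 1
Step 4: enter scope (depth=2)
Step 5: declare d=62 at depth 2
Step 6: declare d=5 at depth 2
Visible at query point: c=40 d=5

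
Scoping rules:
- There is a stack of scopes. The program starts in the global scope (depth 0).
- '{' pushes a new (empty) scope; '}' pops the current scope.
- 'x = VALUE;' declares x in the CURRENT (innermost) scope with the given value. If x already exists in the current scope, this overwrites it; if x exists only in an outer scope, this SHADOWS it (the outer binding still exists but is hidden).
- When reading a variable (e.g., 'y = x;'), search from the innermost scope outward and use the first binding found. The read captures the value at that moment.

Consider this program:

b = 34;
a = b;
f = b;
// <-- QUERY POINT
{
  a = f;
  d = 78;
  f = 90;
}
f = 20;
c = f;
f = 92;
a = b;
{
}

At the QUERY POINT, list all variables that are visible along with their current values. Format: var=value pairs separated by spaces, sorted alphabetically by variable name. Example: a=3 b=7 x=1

Answer: a=34 b=34 f=34

Derivation:
Step 1: declare b=34 at depth 0
Step 2: declare a=(read b)=34 at depth 0
Step 3: declare f=(read b)=34 at depth 0
Visible at query point: a=34 b=34 f=34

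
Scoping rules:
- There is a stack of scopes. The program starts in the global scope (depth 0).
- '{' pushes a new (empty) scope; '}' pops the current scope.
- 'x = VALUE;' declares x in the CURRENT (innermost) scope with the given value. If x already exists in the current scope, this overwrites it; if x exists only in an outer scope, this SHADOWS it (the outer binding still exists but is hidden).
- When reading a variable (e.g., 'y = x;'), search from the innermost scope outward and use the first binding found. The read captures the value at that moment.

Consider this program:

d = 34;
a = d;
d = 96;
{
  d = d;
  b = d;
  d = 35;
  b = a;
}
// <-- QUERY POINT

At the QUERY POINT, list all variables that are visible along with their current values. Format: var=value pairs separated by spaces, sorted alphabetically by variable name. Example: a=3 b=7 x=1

Answer: a=34 d=96

Derivation:
Step 1: declare d=34 at depth 0
Step 2: declare a=(read d)=34 at depth 0
Step 3: declare d=96 at depth 0
Step 4: enter scope (depth=1)
Step 5: declare d=(read d)=96 at depth 1
Step 6: declare b=(read d)=96 at depth 1
Step 7: declare d=35 at depth 1
Step 8: declare b=(read a)=34 at depth 1
Step 9: exit scope (depth=0)
Visible at query point: a=34 d=96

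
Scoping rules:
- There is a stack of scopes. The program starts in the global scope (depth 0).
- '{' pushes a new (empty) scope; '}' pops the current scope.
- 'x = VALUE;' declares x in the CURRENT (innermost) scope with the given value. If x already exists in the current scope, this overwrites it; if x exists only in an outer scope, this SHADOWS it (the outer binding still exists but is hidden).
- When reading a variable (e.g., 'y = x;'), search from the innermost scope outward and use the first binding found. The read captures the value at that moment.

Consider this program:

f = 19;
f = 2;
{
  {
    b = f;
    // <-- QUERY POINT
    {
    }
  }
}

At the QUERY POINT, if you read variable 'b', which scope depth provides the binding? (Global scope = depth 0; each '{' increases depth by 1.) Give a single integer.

Answer: 2

Derivation:
Step 1: declare f=19 at depth 0
Step 2: declare f=2 at depth 0
Step 3: enter scope (depth=1)
Step 4: enter scope (depth=2)
Step 5: declare b=(read f)=2 at depth 2
Visible at query point: b=2 f=2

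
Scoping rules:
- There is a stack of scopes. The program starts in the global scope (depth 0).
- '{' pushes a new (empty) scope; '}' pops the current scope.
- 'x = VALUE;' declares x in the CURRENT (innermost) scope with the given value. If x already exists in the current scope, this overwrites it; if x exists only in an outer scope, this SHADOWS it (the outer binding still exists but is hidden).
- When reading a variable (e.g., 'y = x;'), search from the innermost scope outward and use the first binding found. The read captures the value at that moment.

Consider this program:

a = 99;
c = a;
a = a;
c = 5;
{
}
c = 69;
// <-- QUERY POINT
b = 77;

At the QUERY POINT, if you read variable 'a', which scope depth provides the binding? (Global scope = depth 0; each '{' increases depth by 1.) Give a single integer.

Answer: 0

Derivation:
Step 1: declare a=99 at depth 0
Step 2: declare c=(read a)=99 at depth 0
Step 3: declare a=(read a)=99 at depth 0
Step 4: declare c=5 at depth 0
Step 5: enter scope (depth=1)
Step 6: exit scope (depth=0)
Step 7: declare c=69 at depth 0
Visible at query point: a=99 c=69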